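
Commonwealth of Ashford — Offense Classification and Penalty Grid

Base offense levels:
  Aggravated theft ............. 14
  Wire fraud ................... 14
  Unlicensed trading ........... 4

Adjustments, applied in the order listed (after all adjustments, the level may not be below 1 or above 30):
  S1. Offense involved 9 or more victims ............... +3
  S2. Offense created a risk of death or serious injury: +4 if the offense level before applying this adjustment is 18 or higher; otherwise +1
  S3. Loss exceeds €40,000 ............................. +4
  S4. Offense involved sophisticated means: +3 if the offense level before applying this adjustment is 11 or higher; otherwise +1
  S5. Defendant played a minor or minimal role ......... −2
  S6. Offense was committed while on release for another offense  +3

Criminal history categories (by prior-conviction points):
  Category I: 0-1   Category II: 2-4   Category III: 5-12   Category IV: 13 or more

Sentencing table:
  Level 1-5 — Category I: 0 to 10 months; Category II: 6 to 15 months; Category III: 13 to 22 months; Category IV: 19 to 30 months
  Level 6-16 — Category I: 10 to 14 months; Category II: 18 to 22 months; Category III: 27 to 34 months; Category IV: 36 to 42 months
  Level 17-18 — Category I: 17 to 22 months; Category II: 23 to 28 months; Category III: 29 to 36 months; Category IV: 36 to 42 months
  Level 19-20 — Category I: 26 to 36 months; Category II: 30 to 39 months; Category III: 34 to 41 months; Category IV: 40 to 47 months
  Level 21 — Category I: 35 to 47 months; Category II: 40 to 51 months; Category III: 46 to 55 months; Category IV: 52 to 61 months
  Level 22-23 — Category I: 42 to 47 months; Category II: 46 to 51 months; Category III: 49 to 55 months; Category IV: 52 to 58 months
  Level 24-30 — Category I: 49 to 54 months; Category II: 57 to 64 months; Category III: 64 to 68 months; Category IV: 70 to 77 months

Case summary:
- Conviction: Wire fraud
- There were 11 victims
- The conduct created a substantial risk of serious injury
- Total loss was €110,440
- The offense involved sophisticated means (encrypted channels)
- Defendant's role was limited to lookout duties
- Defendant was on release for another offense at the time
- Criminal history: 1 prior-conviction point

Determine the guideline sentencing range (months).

Base offense level for wire fraud: 14.
S1 applies: 14 + 3 = 17.
S2 applies (level before this adjustment is 17 < 18, so +1): 17 + 1 = 18.
S3 applies: 18 + 4 = 22.
S4 applies (level before this adjustment is 22 ≥ 11, so +3): 22 + 3 = 25.
S5 applies: 25 − 2 = 23.
S6 applies: 23 + 3 = 26.
Final offense level: 26.
Criminal history: 1 prior point → Category I (0-1).
Level 26 falls in the 24-30 band.
Grid: Level 24-30 × Category I = 49-54 months.

49-54 months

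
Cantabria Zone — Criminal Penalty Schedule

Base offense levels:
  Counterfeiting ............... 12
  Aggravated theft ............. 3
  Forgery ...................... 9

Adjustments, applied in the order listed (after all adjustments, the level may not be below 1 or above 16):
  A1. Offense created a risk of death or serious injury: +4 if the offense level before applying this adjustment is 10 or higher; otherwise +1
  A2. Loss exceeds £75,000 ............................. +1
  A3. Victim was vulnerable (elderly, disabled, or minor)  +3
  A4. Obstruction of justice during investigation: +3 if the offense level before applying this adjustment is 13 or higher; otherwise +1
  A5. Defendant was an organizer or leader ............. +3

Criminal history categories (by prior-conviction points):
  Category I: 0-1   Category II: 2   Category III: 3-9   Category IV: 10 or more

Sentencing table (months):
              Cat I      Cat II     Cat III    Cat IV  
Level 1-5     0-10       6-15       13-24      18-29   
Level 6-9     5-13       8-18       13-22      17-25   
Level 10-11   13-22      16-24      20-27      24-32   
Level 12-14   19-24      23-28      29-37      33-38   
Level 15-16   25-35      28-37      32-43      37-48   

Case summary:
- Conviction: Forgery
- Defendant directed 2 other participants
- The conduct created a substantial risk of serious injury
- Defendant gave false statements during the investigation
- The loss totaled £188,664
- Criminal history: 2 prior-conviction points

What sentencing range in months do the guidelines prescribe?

Base offense level for forgery: 9.
A1 applies (level before this adjustment is 9 < 10, so +1): 9 + 1 = 10.
A2 applies: 10 + 1 = 11.
A3 does not apply.
A4 applies (level before this adjustment is 11 < 13, so +1): 11 + 1 = 12.
A5 applies: 12 + 3 = 15.
Final offense level: 15.
Criminal history: 2 prior points → Category II (2).
Level 15 falls in the 15-16 band.
Grid: Level 15-16 × Category II = 28-37 months.

28-37 months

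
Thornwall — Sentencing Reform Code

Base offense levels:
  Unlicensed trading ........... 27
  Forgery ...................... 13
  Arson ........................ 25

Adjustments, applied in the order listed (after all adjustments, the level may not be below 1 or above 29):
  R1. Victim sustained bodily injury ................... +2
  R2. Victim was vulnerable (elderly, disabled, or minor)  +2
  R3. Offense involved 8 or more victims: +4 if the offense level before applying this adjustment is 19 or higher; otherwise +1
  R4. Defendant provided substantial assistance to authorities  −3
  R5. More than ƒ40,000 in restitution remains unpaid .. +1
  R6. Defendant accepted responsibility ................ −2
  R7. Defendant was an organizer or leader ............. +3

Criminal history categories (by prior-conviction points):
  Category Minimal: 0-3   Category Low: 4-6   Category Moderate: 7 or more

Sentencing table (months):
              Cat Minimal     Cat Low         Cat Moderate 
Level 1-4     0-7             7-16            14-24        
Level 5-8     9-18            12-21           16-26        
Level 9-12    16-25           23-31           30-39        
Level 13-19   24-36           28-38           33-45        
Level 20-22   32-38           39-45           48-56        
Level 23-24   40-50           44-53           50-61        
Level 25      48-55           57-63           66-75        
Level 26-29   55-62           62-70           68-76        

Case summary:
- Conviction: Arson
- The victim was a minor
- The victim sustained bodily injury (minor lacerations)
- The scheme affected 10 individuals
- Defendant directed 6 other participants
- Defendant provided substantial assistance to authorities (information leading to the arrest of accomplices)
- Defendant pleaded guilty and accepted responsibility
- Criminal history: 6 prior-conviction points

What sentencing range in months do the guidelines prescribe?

Base offense level for arson: 25.
R1 applies: 25 + 2 = 27.
R2 applies: 27 + 2 = 29.
R3 applies (level before this adjustment is 29 ≥ 19, so +4): 29 + 4 = 33.
R4 applies: 33 − 3 = 30.
R5 does not apply.
R6 applies: 30 − 2 = 28.
R7 applies: 28 + 3 = 31.
Level 31 exceeds the maximum of 29; capped at 29.
Final offense level: 29.
Criminal history: 6 prior points → Category Low (4-6).
Level 29 falls in the 26-29 band.
Grid: Level 26-29 × Category Low = 62-70 months.

62-70 months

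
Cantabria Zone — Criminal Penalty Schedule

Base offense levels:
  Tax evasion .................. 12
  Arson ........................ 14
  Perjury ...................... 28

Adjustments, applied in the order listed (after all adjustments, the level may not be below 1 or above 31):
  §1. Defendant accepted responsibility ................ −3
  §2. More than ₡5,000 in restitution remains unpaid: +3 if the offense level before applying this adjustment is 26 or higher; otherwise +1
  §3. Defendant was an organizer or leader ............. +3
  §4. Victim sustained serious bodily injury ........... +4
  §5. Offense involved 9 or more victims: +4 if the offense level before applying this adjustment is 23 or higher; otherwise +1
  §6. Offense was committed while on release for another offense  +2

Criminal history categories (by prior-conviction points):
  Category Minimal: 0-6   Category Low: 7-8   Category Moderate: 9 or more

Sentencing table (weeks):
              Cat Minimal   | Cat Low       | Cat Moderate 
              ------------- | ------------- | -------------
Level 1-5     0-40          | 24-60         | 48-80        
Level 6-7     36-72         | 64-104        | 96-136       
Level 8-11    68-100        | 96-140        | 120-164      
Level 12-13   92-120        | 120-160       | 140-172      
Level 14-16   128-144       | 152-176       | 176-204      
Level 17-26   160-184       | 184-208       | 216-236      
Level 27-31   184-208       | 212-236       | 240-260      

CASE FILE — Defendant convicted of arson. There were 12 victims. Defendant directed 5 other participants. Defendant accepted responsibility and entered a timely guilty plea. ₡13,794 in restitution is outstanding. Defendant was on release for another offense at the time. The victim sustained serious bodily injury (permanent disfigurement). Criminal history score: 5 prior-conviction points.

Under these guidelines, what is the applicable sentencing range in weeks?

160-184 weeks

Base offense level for arson: 14.
§1 applies: 14 − 3 = 11.
§2 applies (level before this adjustment is 11 < 26, so +1): 11 + 1 = 12.
§3 applies: 12 + 3 = 15.
§4 applies: 15 + 4 = 19.
§5 applies (level before this adjustment is 19 < 23, so +1): 19 + 1 = 20.
§6 applies: 20 + 2 = 22.
Final offense level: 22.
Criminal history: 5 prior points → Category Minimal (0-6).
Level 22 falls in the 17-26 band.
Grid: Level 17-26 × Category Minimal = 160-184 weeks.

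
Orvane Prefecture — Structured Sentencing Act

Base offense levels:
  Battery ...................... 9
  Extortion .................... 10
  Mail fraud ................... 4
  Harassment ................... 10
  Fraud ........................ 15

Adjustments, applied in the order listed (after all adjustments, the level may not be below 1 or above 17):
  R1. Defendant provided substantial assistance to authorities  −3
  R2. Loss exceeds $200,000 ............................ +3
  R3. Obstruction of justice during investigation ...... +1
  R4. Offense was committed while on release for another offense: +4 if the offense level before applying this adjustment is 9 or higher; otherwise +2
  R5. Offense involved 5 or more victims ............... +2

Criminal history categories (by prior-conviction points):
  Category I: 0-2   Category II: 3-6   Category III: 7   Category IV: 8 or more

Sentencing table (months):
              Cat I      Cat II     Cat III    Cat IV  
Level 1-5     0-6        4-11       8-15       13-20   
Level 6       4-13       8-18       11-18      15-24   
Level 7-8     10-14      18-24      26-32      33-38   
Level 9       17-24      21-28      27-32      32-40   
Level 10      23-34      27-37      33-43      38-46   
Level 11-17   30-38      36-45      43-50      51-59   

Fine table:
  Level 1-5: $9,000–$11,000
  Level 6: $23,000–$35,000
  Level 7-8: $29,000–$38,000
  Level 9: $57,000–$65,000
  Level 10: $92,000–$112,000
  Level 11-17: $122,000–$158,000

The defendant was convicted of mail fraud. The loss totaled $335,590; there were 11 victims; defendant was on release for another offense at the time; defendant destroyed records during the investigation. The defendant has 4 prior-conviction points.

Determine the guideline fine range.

Base offense level for mail fraud: 4.
R1 does not apply.
R2 applies: 4 + 3 = 7.
R3 applies: 7 + 1 = 8.
R4 applies (level before this adjustment is 8 < 9, so +2): 8 + 2 = 10.
R5 applies: 10 + 2 = 12.
Final offense level: 12.
Level 12 falls in the 11-17 band.
Fine table: Level 11-17 → $122,000–$158,000.

$122,000–$158,000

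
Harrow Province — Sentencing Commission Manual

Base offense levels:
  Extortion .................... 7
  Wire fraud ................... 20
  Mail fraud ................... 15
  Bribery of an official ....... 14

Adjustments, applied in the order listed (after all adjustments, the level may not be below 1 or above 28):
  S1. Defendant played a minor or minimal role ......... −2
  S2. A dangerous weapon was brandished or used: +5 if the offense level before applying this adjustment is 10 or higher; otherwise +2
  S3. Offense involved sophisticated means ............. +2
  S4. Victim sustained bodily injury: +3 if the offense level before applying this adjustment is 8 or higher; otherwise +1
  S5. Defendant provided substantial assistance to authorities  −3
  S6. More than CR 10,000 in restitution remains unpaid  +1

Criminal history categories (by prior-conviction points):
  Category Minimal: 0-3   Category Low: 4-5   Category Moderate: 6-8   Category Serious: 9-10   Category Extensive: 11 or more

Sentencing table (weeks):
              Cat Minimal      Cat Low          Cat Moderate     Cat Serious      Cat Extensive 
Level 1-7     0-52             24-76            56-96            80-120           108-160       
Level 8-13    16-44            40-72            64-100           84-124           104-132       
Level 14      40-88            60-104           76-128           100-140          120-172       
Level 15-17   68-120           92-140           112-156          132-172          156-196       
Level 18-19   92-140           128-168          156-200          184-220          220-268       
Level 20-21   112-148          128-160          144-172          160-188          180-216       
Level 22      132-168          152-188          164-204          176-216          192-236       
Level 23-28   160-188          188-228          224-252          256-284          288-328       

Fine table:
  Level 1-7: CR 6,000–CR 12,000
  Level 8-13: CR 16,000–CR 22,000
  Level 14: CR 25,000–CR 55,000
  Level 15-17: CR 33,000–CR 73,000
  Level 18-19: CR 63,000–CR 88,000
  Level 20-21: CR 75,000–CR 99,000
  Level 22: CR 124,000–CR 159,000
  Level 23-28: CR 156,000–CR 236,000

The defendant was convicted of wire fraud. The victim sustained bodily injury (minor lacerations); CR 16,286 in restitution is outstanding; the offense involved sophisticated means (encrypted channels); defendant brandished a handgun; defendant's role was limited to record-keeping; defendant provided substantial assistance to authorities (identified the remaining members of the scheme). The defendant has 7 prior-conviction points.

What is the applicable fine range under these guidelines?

CR 156,000–CR 236,000

Base offense level for wire fraud: 20.
S1 applies: 20 − 2 = 18.
S2 applies (level before this adjustment is 18 ≥ 10, so +5): 18 + 5 = 23.
S3 applies: 23 + 2 = 25.
S4 applies (level before this adjustment is 25 ≥ 8, so +3): 25 + 3 = 28.
S5 applies: 28 − 3 = 25.
S6 applies: 25 + 1 = 26.
Final offense level: 26.
Level 26 falls in the 23-28 band.
Fine table: Level 23-28 → CR 156,000–CR 236,000.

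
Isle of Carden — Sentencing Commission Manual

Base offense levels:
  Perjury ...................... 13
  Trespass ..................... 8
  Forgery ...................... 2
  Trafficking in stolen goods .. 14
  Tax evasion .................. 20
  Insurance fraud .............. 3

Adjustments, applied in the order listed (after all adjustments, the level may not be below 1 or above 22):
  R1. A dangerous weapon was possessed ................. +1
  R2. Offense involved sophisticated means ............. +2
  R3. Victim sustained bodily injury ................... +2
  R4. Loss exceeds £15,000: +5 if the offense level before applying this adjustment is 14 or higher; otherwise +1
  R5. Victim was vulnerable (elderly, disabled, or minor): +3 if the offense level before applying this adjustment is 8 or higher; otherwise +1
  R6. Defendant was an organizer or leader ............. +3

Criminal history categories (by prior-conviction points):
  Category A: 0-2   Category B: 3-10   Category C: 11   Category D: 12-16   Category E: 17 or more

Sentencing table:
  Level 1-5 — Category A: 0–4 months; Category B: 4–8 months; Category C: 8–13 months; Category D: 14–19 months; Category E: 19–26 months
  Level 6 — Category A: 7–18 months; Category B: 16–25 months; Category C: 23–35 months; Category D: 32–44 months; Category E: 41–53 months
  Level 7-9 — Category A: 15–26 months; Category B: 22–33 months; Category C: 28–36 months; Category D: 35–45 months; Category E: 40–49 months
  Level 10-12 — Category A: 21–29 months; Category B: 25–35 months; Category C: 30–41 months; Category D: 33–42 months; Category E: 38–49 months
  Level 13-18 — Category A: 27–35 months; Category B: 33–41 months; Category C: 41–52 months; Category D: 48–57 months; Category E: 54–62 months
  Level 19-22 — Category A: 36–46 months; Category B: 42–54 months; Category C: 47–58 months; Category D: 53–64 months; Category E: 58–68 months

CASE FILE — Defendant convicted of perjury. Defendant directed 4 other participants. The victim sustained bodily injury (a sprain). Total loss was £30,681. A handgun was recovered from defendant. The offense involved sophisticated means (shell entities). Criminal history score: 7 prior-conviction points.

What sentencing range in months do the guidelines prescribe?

42-54 months

Base offense level for perjury: 13.
R1 applies: 13 + 1 = 14.
R2 applies: 14 + 2 = 16.
R3 applies: 16 + 2 = 18.
R4 applies (level before this adjustment is 18 ≥ 14, so +5): 18 + 5 = 23.
R5 does not apply.
R6 applies: 23 + 3 = 26.
Level 26 exceeds the maximum of 22; capped at 22.
Final offense level: 22.
Criminal history: 7 prior points → Category B (3-10).
Level 22 falls in the 19-22 band.
Grid: Level 19-22 × Category B = 42-54 months.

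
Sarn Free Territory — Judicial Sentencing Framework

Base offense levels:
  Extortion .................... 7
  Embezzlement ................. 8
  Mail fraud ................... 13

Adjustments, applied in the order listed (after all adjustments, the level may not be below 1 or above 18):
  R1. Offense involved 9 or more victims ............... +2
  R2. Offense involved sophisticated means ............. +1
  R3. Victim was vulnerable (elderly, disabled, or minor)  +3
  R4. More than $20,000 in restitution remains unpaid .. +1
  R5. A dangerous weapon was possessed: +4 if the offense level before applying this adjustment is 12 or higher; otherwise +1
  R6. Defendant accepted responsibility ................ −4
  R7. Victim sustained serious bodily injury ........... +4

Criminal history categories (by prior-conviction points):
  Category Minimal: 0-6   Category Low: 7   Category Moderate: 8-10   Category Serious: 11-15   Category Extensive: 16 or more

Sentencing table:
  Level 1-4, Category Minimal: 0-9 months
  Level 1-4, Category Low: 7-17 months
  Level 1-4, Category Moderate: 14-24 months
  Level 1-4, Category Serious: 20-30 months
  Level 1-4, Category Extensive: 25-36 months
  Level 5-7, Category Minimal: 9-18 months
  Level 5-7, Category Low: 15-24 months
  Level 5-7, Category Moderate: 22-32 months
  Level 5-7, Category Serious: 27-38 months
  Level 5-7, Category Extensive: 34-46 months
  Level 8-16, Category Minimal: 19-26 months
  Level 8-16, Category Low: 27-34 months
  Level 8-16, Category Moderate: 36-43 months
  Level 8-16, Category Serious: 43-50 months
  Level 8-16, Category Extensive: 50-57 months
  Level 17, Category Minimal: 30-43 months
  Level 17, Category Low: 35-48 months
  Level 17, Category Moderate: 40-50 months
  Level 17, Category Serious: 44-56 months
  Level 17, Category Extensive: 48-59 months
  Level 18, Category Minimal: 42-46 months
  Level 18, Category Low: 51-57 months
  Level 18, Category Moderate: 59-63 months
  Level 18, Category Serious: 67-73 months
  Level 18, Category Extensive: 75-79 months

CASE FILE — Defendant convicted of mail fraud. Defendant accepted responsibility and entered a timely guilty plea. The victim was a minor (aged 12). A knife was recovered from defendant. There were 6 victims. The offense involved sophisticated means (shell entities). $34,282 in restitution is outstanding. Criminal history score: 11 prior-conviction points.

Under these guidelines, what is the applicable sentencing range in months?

Base offense level for mail fraud: 13.
R1 does not apply.
R2 applies: 13 + 1 = 14.
R3 applies: 14 + 3 = 17.
R4 applies: 17 + 1 = 18.
R5 applies (level before this adjustment is 18 ≥ 12, so +4): 18 + 4 = 22.
R6 applies: 22 − 4 = 18.
R7 does not apply.
Final offense level: 18.
Criminal history: 11 prior points → Category Serious (11-15).
Level 18 falls in the 18 band.
Grid: Level 18 × Category Serious = 67-73 months.

67-73 months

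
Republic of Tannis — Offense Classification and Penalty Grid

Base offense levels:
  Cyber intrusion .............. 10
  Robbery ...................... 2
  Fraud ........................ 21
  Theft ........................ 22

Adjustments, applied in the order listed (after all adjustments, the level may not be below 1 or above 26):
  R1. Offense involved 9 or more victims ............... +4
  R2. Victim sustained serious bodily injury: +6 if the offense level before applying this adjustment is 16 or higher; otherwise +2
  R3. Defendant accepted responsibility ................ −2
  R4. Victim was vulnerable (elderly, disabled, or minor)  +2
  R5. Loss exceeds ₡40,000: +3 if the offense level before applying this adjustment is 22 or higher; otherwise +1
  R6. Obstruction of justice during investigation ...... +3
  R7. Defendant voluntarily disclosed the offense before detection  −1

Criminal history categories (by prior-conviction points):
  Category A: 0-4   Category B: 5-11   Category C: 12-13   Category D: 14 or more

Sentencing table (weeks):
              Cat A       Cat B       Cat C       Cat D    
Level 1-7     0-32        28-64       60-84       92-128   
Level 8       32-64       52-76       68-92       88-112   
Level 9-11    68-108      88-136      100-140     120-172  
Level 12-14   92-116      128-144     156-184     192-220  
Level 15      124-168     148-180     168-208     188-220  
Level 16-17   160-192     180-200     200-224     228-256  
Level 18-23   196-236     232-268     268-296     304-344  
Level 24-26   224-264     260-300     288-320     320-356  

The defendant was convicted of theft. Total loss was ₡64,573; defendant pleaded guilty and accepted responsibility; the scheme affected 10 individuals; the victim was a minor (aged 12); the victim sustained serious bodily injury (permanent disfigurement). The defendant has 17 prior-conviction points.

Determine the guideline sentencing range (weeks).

320-356 weeks

Base offense level for theft: 22.
R1 applies: 22 + 4 = 26.
R2 applies (level before this adjustment is 26 ≥ 16, so +6): 26 + 6 = 32.
R3 applies: 32 − 2 = 30.
R4 applies: 30 + 2 = 32.
R5 applies (level before this adjustment is 32 ≥ 22, so +3): 32 + 3 = 35.
R6 does not apply.
Level 35 exceeds the maximum of 26; capped at 26.
Final offense level: 26.
Criminal history: 17 prior points → Category D (14+).
Level 26 falls in the 24-26 band.
Grid: Level 24-26 × Category D = 320-356 weeks.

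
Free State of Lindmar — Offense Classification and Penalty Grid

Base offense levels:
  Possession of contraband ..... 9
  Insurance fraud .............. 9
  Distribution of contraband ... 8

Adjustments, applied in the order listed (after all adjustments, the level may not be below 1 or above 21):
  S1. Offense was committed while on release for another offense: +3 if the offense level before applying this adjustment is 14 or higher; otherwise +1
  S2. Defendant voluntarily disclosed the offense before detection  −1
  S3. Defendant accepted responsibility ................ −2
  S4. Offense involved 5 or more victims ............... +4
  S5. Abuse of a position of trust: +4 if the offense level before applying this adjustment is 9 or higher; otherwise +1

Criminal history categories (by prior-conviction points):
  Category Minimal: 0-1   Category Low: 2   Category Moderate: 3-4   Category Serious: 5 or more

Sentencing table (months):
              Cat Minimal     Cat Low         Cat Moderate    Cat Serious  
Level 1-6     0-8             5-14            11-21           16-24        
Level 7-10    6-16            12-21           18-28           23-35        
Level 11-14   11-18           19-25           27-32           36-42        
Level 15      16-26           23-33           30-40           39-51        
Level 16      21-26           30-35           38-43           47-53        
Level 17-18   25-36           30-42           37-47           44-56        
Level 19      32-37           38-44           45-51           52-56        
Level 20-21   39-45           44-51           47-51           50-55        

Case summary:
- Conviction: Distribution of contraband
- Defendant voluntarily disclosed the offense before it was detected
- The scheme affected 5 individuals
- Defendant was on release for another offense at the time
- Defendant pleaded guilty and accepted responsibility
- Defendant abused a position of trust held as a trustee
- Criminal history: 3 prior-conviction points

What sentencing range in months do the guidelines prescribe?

Base offense level for distribution of contraband: 8.
S1 applies (level before this adjustment is 8 < 14, so +1): 8 + 1 = 9.
S2 applies: 9 − 1 = 8.
S3 applies: 8 − 2 = 6.
S4 applies: 6 + 4 = 10.
S5 applies (level before this adjustment is 10 ≥ 9, so +4): 10 + 4 = 14.
Final offense level: 14.
Criminal history: 3 prior points → Category Moderate (3-4).
Level 14 falls in the 11-14 band.
Grid: Level 11-14 × Category Moderate = 27-32 months.

27-32 months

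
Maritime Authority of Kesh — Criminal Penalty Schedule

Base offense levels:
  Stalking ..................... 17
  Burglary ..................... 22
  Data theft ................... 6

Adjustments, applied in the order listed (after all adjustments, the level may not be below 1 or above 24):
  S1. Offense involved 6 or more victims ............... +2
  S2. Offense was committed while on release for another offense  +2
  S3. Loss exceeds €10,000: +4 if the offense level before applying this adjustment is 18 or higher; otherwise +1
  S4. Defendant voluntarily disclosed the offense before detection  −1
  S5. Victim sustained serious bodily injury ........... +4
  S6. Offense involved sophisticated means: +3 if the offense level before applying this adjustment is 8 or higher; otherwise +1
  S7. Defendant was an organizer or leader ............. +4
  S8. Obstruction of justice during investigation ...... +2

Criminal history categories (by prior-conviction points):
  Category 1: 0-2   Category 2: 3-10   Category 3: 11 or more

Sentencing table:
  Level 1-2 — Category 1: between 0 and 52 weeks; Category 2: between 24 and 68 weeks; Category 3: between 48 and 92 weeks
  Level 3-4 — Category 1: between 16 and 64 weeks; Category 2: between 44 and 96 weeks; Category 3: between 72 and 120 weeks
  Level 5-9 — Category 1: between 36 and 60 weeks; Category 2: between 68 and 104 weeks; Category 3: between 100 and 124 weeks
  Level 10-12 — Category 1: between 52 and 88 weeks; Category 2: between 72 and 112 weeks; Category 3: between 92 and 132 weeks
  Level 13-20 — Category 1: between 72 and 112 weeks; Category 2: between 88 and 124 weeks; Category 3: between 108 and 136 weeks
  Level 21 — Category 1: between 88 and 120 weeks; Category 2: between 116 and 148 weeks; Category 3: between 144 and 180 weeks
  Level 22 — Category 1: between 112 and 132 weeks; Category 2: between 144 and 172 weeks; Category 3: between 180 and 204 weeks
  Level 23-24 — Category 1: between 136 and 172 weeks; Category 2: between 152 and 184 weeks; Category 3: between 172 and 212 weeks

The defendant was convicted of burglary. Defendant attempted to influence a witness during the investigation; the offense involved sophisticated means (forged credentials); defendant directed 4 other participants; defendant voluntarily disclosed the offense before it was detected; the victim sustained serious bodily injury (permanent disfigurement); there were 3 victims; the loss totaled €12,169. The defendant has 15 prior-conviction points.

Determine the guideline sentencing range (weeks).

172-212 weeks

Base offense level for burglary: 22.
S2 does not apply.
S3 applies (level before this adjustment is 22 ≥ 18, so +4): 22 + 4 = 26.
S4 applies: 26 − 1 = 25.
S5 applies: 25 + 4 = 29.
S6 applies (level before this adjustment is 29 ≥ 8, so +3): 29 + 3 = 32.
S7 applies: 32 + 4 = 36.
S8 applies: 36 + 2 = 38.
Level 38 exceeds the maximum of 24; capped at 24.
Final offense level: 24.
Criminal history: 15 prior points → Category 3 (11+).
Level 24 falls in the 23-24 band.
Grid: Level 23-24 × Category 3 = 172-212 weeks.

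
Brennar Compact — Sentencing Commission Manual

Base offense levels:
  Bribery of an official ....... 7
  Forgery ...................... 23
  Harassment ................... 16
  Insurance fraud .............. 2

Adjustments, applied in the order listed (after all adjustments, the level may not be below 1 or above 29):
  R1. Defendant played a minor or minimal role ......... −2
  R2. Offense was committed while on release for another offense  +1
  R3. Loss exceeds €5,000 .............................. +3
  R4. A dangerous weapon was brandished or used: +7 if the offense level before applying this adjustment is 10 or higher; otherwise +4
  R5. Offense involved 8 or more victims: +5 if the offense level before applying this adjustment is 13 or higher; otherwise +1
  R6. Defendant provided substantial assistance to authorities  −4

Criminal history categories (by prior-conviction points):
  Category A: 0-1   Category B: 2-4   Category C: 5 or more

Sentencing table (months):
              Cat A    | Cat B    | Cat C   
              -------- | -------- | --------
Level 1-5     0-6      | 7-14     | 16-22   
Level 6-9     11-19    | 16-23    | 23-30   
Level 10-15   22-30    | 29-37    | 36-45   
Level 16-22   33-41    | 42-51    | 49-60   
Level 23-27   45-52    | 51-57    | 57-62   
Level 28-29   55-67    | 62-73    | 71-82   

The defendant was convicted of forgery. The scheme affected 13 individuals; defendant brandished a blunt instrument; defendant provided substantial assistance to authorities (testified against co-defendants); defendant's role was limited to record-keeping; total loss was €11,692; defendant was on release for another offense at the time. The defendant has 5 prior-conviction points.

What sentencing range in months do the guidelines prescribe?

71-82 months

Base offense level for forgery: 23.
R1 applies: 23 − 2 = 21.
R2 applies: 21 + 1 = 22.
R3 applies: 22 + 3 = 25.
R4 applies (level before this adjustment is 25 ≥ 10, so +7): 25 + 7 = 32.
R5 applies (level before this adjustment is 32 ≥ 13, so +5): 32 + 5 = 37.
R6 applies: 37 − 4 = 33.
Level 33 exceeds the maximum of 29; capped at 29.
Final offense level: 29.
Criminal history: 5 prior points → Category C (5+).
Level 29 falls in the 28-29 band.
Grid: Level 28-29 × Category C = 71-82 months.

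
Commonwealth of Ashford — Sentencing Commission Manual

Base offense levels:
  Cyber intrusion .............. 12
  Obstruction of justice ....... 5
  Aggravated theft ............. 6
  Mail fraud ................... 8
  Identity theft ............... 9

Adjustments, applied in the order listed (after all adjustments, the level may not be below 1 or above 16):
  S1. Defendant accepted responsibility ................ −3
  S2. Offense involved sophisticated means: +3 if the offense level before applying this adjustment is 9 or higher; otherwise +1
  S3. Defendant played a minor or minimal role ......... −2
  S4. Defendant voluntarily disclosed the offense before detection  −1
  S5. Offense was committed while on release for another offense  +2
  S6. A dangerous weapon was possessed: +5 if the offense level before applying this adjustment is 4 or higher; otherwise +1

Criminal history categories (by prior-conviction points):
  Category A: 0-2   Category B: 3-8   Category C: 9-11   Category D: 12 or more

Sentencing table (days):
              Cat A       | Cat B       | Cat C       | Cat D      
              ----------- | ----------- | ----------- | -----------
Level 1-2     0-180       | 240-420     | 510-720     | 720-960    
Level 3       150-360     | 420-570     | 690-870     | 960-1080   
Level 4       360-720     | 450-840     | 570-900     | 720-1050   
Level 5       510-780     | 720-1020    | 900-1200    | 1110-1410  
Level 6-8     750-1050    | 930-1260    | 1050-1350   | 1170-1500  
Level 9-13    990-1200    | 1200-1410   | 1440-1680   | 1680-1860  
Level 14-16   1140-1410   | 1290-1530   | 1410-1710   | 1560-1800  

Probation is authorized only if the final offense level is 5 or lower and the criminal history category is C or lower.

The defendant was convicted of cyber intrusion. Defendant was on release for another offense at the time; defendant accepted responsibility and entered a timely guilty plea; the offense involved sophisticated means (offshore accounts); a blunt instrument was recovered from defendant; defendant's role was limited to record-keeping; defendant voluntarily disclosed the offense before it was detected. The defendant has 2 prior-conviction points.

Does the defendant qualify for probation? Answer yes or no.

Base offense level for cyber intrusion: 12.
S1 applies: 12 − 3 = 9.
S2 applies (level before this adjustment is 9 ≥ 9, so +3): 9 + 3 = 12.
S3 applies: 12 − 2 = 10.
S4 applies: 10 − 1 = 9.
S5 applies: 9 + 2 = 11.
S6 applies (level before this adjustment is 11 ≥ 4, so +5): 11 + 5 = 16.
Final offense level: 16.
Criminal history: 2 prior points → Category A (0-2).
Level 16 falls in the 14-16 band.
Grid: Level 14-16 × Category A = 1140-1410 days.
Probation check: level 16 > 5 and category A ≤ C → not eligible.

No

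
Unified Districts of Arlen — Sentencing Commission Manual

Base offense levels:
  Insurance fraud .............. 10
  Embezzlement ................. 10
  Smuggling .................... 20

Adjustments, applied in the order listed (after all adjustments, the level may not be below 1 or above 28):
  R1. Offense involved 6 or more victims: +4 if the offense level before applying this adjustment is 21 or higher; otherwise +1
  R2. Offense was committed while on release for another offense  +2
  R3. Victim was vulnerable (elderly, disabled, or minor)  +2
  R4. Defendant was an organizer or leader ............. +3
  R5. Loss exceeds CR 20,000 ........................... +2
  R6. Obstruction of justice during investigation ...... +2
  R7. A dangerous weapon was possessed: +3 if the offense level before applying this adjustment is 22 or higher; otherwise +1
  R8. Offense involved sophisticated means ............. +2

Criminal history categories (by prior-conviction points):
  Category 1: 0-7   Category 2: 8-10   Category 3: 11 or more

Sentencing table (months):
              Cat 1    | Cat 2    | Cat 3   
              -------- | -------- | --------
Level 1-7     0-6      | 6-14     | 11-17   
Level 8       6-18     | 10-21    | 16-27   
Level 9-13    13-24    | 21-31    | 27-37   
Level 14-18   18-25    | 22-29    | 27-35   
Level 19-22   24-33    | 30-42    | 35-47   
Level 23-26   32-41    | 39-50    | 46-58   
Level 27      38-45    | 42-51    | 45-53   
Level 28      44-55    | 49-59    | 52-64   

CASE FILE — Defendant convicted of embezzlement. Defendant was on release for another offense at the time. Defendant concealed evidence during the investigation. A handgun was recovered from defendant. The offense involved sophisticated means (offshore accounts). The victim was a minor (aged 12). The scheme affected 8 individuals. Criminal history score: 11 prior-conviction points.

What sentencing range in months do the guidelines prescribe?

Base offense level for embezzlement: 10.
R1 applies (level before this adjustment is 10 < 21, so +1): 10 + 1 = 11.
R2 applies: 11 + 2 = 13.
R3 applies: 13 + 2 = 15.
R6 applies: 15 + 2 = 17.
R7 applies (level before this adjustment is 17 < 22, so +1): 17 + 1 = 18.
R8 applies: 18 + 2 = 20.
Final offense level: 20.
Criminal history: 11 prior points → Category 3 (11+).
Level 20 falls in the 19-22 band.
Grid: Level 19-22 × Category 3 = 35-47 months.

35-47 months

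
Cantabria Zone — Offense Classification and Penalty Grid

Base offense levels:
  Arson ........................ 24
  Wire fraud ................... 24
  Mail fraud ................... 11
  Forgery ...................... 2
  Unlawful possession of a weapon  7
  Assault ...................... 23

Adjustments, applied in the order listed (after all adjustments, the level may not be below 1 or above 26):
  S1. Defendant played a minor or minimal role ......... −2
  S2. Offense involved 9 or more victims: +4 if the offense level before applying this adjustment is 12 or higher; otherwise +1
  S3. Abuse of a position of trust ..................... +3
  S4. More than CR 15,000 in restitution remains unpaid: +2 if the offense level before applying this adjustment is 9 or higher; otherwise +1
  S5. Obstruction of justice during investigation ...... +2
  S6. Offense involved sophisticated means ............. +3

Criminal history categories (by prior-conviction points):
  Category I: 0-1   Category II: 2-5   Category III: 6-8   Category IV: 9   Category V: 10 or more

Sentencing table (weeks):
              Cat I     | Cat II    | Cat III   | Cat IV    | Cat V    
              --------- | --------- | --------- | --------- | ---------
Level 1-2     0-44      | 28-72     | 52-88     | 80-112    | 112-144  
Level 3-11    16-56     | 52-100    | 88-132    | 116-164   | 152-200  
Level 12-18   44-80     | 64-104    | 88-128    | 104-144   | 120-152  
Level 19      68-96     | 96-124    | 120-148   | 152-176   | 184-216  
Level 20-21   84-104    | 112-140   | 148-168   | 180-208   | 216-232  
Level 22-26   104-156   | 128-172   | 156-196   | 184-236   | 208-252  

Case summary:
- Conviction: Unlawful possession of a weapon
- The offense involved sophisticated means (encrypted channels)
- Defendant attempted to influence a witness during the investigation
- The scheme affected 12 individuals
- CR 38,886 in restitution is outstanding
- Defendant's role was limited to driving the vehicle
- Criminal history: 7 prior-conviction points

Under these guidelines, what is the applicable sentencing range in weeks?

Base offense level for unlawful possession of a weapon: 7.
S1 applies: 7 − 2 = 5.
S2 applies (level before this adjustment is 5 < 12, so +1): 5 + 1 = 6.
S3 does not apply.
S4 applies (level before this adjustment is 6 < 9, so +1): 6 + 1 = 7.
S5 applies: 7 + 2 = 9.
S6 applies: 9 + 3 = 12.
Final offense level: 12.
Criminal history: 7 prior points → Category III (6-8).
Level 12 falls in the 12-18 band.
Grid: Level 12-18 × Category III = 88-128 weeks.

88-128 weeks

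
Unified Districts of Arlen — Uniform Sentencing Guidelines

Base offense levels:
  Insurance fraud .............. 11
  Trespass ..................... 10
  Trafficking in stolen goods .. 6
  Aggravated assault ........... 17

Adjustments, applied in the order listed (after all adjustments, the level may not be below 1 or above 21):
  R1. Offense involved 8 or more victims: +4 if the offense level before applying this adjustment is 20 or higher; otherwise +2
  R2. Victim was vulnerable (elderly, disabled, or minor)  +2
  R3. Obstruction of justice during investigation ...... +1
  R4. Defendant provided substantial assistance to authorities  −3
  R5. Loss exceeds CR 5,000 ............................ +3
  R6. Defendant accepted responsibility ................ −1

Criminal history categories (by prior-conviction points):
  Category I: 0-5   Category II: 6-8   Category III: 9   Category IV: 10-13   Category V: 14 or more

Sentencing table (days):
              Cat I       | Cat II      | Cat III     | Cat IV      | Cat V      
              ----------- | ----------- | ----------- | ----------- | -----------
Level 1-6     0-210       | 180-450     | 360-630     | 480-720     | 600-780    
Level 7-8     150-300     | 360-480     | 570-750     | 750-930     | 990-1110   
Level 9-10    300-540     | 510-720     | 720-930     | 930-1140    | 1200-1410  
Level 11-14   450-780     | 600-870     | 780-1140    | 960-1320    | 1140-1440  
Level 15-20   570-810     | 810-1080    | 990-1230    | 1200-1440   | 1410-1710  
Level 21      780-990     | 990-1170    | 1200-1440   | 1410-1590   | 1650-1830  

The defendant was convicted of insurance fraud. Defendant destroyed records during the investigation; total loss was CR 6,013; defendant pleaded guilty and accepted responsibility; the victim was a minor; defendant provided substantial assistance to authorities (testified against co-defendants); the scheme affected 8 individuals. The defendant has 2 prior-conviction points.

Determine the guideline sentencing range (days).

Base offense level for insurance fraud: 11.
R1 applies (level before this adjustment is 11 < 20, so +2): 11 + 2 = 13.
R2 applies: 13 + 2 = 15.
R3 applies: 15 + 1 = 16.
R4 applies: 16 − 3 = 13.
R5 applies: 13 + 3 = 16.
R6 applies: 16 − 1 = 15.
Final offense level: 15.
Criminal history: 2 prior points → Category I (0-5).
Level 15 falls in the 15-20 band.
Grid: Level 15-20 × Category I = 570-810 days.

570-810 days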